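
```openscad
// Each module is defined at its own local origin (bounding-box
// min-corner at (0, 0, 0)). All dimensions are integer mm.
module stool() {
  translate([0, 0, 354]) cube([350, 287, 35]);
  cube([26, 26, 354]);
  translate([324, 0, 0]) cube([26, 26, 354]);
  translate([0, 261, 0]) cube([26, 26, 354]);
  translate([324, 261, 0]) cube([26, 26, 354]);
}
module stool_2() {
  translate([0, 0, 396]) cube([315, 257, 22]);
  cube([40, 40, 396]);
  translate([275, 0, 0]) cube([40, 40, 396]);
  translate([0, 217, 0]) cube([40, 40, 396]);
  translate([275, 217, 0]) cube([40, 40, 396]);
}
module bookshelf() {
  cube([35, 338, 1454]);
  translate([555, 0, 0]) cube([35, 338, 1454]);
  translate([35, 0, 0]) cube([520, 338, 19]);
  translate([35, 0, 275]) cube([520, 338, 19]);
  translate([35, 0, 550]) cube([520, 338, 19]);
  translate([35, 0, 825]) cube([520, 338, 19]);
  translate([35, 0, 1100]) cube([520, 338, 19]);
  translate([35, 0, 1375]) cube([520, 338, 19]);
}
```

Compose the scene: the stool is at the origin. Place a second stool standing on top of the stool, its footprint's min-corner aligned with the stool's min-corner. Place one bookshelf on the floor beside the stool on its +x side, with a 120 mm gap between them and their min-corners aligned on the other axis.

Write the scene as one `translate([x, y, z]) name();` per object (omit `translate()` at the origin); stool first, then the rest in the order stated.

stool();
translate([0, 0, 389]) stool_2();
translate([470, 0, 0]) bookshelf();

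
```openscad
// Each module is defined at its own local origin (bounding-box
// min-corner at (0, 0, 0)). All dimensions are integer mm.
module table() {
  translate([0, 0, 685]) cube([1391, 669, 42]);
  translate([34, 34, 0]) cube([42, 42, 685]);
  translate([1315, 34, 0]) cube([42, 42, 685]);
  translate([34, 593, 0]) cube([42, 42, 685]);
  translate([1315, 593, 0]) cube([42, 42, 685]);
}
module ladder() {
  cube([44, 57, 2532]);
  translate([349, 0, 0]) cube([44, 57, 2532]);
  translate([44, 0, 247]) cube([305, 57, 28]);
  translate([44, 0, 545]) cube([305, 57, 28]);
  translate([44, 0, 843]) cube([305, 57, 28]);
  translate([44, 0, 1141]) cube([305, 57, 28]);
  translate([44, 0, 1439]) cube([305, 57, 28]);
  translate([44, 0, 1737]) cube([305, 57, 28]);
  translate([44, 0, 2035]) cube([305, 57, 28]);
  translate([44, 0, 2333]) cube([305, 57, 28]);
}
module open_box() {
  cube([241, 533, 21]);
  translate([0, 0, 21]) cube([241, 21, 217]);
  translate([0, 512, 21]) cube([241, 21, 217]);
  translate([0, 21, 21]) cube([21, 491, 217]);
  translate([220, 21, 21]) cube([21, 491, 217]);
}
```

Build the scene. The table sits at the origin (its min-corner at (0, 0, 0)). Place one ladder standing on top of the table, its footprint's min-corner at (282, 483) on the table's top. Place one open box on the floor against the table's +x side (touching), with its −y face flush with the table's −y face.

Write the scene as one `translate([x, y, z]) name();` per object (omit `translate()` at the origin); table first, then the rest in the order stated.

table();
translate([282, 483, 727]) ladder();
translate([1391, 0, 0]) open_box();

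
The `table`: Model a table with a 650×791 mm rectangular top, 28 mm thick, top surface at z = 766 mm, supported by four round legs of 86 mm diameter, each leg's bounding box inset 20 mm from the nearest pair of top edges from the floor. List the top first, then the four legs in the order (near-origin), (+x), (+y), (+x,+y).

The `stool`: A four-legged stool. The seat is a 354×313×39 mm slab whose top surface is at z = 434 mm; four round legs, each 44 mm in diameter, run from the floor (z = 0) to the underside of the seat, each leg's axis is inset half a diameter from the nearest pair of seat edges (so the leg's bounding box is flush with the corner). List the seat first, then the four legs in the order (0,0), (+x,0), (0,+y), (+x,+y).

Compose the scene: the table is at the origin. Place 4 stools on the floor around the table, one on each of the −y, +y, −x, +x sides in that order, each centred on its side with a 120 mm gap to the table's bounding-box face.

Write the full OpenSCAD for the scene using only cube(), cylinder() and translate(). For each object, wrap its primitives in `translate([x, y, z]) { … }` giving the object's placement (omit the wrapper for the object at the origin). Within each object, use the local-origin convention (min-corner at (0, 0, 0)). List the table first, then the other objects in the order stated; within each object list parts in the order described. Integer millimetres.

translate([0, 0, 738]) cube([650, 791, 28]);
translate([63, 63, 0]) cylinder(h = 738, r = 43);
translate([587, 63, 0]) cylinder(h = 738, r = 43);
translate([63, 728, 0]) cylinder(h = 738, r = 43);
translate([587, 728, 0]) cylinder(h = 738, r = 43);
translate([148, -433, 0]) {
  translate([0, 0, 395]) cube([354, 313, 39]);
  translate([22, 22, 0]) cylinder(h = 395, r = 22);
  translate([332, 22, 0]) cylinder(h = 395, r = 22);
  translate([22, 291, 0]) cylinder(h = 395, r = 22);
  translate([332, 291, 0]) cylinder(h = 395, r = 22);
}
translate([148, 911, 0]) {
  translate([0, 0, 395]) cube([354, 313, 39]);
  translate([22, 22, 0]) cylinder(h = 395, r = 22);
  translate([332, 22, 0]) cylinder(h = 395, r = 22);
  translate([22, 291, 0]) cylinder(h = 395, r = 22);
  translate([332, 291, 0]) cylinder(h = 395, r = 22);
}
translate([-474, 239, 0]) {
  translate([0, 0, 395]) cube([354, 313, 39]);
  translate([22, 22, 0]) cylinder(h = 395, r = 22);
  translate([332, 22, 0]) cylinder(h = 395, r = 22);
  translate([22, 291, 0]) cylinder(h = 395, r = 22);
  translate([332, 291, 0]) cylinder(h = 395, r = 22);
}
translate([770, 239, 0]) {
  translate([0, 0, 395]) cube([354, 313, 39]);
  translate([22, 22, 0]) cylinder(h = 395, r = 22);
  translate([332, 22, 0]) cylinder(h = 395, r = 22);
  translate([22, 291, 0]) cylinder(h = 395, r = 22);
  translate([332, 291, 0]) cylinder(h = 395, r = 22);
}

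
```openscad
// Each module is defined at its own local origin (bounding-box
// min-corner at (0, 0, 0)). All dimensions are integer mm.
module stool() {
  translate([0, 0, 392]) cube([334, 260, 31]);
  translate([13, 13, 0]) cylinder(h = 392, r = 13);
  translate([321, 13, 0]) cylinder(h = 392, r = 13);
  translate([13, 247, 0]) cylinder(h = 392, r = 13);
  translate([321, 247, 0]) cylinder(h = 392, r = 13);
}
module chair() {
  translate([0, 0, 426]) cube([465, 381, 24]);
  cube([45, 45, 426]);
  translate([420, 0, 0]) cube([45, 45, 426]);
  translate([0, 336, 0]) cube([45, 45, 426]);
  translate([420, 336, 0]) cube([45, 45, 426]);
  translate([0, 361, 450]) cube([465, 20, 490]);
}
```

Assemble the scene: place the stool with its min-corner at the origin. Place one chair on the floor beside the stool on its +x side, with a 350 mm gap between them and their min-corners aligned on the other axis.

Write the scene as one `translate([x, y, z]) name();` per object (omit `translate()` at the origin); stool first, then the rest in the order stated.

stool();
translate([684, 0, 0]) chair();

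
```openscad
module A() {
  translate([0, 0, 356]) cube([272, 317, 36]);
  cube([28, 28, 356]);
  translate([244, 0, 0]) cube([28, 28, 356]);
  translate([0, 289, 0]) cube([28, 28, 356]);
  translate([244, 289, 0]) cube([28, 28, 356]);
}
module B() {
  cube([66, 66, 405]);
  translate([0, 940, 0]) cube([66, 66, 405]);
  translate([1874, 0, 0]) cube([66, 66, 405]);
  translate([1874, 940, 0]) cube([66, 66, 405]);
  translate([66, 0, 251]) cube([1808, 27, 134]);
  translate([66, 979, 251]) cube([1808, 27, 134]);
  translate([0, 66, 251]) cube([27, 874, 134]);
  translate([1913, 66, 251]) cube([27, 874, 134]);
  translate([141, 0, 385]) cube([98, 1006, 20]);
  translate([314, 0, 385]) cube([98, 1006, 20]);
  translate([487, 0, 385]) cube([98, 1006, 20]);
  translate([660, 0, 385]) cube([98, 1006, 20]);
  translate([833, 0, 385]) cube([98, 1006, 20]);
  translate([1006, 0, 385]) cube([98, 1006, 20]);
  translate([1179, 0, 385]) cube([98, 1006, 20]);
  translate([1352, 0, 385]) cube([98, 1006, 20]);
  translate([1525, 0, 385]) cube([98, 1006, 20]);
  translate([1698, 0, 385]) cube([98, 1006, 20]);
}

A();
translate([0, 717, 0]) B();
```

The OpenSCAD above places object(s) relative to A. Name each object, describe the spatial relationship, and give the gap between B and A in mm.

The bed frame's nearest face is 400 mm from the stool's +y face.

A is a stool. B is a bed frame. The bed frame is on the floor beside the stool on its +y side. The gap between the bed frame and the stool is 400 mm.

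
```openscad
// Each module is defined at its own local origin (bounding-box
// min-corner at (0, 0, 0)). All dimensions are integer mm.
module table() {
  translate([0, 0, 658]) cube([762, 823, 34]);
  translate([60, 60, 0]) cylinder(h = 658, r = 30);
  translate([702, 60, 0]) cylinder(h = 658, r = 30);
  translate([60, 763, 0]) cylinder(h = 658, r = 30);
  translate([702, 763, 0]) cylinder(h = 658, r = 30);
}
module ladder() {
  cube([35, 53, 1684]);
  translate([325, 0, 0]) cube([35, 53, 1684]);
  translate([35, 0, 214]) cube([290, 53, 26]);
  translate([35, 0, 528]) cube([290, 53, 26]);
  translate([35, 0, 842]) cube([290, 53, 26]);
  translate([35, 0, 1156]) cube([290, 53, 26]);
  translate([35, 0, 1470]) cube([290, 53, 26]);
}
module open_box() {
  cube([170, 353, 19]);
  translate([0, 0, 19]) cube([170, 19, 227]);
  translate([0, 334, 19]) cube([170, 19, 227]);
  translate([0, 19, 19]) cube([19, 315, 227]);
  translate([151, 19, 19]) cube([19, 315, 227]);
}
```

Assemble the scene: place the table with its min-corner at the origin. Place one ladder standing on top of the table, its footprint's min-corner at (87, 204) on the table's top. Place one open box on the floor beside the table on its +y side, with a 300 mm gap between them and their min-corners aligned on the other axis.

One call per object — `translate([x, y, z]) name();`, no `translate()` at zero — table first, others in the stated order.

table();
translate([87, 204, 692]) ladder();
translate([0, 1123, 0]) open_box();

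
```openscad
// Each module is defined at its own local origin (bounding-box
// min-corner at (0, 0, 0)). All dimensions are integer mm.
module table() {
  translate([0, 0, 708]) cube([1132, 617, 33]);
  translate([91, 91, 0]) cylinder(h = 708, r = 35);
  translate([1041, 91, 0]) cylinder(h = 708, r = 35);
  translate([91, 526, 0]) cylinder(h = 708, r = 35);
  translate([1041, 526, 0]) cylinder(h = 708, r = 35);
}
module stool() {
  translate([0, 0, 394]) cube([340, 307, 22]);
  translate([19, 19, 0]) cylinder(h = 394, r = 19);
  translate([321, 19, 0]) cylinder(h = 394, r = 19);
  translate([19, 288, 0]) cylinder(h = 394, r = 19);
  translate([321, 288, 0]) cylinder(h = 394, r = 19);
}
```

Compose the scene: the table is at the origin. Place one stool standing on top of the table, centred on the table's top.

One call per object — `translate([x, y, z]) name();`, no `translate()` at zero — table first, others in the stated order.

table();
translate([396, 155, 741]) stool();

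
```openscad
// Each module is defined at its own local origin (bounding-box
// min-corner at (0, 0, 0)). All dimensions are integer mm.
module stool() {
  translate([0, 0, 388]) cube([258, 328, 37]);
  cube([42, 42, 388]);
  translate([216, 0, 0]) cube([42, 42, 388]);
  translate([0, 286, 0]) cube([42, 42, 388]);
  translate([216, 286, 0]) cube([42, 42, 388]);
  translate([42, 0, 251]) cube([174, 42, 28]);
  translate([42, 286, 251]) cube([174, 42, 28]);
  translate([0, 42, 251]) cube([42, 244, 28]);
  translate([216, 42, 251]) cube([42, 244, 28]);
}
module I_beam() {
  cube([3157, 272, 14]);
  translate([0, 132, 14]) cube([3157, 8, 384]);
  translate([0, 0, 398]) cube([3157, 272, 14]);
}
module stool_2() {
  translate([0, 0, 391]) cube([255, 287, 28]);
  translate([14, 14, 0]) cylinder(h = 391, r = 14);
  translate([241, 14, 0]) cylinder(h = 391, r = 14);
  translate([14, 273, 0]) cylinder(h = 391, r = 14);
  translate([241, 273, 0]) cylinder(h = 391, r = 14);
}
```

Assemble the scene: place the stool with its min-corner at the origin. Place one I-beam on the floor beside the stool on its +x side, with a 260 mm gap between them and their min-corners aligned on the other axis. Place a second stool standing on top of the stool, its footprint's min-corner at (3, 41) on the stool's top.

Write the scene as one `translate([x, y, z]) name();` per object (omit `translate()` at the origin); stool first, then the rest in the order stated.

stool();
translate([518, 0, 0]) I_beam();
translate([3, 41, 425]) stool_2();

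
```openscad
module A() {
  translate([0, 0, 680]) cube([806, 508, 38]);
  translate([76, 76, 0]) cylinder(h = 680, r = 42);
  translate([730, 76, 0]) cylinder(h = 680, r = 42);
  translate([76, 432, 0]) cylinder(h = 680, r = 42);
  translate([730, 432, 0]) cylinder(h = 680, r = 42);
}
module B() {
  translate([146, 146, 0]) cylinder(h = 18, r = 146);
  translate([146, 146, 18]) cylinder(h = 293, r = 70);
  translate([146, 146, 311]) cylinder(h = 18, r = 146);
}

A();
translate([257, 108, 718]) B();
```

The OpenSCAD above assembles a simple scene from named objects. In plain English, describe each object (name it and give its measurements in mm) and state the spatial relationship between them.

A is a table: top 806 mm (x) × 508 mm (y), 38 mm thick, upper face at z = 718 mm, on four round legs of 84 mm diameter, each leg's bounding box inset 34 mm from the nearest pair of top edges, running from z = 0 to the bottom of the top.

B is a spool: two coaxial disc flanges of radius 146 mm and thickness 18 mm, joined by a core cylinder of radius 70 mm and height 293 mm. The lower flange rests on z = 0 and the three cylinders share a vertical axis.

The spool is on top of the table, centred.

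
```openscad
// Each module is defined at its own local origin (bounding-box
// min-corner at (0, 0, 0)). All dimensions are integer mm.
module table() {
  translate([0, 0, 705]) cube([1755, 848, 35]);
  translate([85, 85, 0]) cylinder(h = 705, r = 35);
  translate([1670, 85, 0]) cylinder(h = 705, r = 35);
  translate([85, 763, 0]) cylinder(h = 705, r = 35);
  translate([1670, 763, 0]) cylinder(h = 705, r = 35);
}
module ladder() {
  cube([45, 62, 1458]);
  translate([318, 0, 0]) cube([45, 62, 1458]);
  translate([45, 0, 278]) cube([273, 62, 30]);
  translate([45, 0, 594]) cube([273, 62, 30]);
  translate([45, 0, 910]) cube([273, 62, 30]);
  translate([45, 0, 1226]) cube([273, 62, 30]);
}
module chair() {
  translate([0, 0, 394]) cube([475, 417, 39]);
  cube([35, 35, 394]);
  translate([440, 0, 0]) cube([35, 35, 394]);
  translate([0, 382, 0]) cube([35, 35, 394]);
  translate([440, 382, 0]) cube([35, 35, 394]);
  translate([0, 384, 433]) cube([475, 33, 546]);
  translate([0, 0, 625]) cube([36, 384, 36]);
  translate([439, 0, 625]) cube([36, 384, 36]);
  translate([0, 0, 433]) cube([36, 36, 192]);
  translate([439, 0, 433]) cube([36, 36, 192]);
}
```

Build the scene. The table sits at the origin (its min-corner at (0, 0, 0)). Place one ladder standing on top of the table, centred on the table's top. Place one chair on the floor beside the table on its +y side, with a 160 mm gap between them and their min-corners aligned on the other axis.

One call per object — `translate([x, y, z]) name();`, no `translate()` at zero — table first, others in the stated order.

table();
translate([696, 393, 740]) ladder();
translate([0, 1008, 0]) chair();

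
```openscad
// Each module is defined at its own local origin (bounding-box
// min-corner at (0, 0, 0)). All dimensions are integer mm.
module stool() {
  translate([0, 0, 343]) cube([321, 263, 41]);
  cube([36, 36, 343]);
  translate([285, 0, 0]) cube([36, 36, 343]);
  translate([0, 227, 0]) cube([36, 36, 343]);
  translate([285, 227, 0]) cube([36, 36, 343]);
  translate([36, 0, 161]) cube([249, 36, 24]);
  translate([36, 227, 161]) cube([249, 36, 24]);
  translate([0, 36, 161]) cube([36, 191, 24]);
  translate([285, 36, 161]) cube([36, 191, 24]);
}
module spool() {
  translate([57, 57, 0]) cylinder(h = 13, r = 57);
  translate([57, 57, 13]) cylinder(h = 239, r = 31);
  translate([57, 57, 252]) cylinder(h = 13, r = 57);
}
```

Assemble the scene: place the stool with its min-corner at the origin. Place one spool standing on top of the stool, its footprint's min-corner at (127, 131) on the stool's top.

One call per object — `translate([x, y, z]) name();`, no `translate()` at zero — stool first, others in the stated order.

stool();
translate([127, 131, 384]) spool();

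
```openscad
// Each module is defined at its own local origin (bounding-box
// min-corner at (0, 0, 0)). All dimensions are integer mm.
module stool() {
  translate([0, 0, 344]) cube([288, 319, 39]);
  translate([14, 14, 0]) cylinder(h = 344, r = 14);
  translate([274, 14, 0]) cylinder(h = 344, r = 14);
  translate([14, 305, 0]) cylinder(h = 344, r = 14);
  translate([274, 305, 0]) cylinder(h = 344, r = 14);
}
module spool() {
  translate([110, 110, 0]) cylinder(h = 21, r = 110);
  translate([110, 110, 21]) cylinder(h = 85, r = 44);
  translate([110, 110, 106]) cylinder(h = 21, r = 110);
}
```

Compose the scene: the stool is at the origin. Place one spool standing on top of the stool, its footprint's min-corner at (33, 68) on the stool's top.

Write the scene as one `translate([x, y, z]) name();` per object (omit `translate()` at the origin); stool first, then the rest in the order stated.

stool();
translate([33, 68, 383]) spool();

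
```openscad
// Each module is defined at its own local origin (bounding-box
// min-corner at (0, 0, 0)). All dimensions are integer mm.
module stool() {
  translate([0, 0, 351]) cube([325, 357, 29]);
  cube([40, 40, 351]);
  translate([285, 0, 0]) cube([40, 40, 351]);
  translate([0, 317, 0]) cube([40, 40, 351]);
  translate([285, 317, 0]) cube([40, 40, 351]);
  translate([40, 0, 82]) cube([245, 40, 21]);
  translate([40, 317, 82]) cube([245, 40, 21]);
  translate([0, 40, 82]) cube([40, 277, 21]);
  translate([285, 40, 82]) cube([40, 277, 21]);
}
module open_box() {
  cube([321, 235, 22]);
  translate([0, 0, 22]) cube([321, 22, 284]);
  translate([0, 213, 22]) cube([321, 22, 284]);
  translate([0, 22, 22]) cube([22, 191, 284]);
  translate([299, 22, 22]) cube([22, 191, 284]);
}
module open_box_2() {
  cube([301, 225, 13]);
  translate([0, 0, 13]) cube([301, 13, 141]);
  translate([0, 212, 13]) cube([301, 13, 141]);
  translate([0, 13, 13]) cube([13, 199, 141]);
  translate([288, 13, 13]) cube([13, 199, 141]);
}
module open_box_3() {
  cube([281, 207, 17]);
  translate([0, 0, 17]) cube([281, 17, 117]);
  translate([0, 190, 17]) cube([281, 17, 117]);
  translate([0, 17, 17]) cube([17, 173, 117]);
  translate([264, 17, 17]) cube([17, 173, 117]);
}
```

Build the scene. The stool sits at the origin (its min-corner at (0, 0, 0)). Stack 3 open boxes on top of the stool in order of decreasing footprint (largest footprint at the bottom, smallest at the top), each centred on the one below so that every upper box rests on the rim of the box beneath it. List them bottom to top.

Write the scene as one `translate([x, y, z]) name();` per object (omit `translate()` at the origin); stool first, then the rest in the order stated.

stool();
translate([2, 61, 380]) open_box();
translate([12, 66, 686]) open_box_2();
translate([22, 75, 840]) open_box_3();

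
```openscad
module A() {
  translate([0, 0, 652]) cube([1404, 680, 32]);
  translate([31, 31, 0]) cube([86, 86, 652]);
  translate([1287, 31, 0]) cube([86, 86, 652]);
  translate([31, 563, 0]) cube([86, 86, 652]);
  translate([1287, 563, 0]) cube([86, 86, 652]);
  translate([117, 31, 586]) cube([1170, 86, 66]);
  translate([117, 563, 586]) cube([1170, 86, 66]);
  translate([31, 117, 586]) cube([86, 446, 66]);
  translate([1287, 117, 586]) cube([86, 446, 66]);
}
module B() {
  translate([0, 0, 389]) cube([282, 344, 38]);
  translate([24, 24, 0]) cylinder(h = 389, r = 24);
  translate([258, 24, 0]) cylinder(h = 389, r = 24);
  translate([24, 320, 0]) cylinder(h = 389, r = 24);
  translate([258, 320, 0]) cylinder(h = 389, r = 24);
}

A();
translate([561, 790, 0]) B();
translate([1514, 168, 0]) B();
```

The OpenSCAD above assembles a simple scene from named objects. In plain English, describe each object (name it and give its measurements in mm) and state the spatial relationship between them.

A is a rectangular dining table. The top is 1404×680×32 mm with its upper surface at z = 684 mm. It stands on four 86×86 mm square legs, each inset 31 mm from the nearest pair of top edges, running from the floor to the underside of the top. Four apron rails, 86 mm thick and 66 mm tall, run between adjacent legs with their top edges flush with the underside of the top and their outer faces flush with the legs' outer faces.

B is a simple wooden stool: a rectangular seat 282 mm (x) by 344 mm (y), 38 mm thick, top face at z = 427 mm, on four round legs, each 48 mm in diameter. The legs rest on z = 0, each leg's axis is inset half a diameter from the nearest pair of seat edges (so the leg's bounding box is flush with the corner).

Two stools sit around the table at the +y, +x sides.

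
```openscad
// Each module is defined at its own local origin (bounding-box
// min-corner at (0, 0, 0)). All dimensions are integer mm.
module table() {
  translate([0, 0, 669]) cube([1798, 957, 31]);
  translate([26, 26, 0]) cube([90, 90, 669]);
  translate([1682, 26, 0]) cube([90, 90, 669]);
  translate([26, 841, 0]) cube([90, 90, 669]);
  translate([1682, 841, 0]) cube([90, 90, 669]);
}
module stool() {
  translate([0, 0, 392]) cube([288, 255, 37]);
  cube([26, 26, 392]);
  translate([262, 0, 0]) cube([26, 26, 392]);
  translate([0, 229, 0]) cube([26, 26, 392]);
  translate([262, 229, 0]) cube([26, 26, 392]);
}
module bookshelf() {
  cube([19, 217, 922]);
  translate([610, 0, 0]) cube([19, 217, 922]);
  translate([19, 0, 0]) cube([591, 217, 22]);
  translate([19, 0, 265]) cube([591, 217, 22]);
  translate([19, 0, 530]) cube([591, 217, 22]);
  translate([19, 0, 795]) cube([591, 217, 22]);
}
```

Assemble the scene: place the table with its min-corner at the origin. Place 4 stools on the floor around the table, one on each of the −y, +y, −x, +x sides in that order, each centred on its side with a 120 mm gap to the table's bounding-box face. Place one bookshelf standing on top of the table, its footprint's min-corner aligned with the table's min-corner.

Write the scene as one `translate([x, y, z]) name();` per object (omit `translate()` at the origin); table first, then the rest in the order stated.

table();
translate([755, -375, 0]) stool();
translate([755, 1077, 0]) stool();
translate([-408, 351, 0]) stool();
translate([1918, 351, 0]) stool();
translate([0, 0, 700]) bookshelf();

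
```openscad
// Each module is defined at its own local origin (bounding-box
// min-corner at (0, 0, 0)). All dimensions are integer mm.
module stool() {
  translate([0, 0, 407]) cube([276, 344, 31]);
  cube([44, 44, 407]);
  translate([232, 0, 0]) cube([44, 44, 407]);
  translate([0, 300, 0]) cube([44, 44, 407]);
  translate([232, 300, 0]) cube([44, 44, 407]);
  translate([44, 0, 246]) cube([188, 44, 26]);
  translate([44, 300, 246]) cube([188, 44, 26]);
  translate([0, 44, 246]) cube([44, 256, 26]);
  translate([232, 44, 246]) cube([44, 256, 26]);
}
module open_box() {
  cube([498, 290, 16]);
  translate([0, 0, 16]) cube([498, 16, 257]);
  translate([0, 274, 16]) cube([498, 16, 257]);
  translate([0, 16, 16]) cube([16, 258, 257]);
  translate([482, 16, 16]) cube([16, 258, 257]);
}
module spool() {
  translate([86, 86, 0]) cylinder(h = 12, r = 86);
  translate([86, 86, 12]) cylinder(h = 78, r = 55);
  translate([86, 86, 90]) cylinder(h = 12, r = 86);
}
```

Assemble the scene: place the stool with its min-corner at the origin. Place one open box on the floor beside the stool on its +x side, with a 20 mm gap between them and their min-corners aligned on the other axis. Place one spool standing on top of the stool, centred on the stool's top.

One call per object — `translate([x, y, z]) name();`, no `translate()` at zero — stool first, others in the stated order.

stool();
translate([296, 0, 0]) open_box();
translate([52, 86, 438]) spool();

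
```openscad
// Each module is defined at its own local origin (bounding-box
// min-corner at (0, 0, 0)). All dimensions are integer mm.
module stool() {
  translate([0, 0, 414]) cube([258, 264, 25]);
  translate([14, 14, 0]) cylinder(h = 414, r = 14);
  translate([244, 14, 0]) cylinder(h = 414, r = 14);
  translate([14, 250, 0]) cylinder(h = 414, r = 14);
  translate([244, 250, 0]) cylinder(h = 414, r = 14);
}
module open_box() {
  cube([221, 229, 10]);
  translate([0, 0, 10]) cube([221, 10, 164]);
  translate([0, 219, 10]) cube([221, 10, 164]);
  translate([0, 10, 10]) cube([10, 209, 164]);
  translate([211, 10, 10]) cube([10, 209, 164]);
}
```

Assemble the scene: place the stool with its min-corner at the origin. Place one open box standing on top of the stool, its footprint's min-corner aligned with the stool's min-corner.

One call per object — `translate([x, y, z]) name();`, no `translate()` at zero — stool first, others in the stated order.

stool();
translate([0, 0, 439]) open_box();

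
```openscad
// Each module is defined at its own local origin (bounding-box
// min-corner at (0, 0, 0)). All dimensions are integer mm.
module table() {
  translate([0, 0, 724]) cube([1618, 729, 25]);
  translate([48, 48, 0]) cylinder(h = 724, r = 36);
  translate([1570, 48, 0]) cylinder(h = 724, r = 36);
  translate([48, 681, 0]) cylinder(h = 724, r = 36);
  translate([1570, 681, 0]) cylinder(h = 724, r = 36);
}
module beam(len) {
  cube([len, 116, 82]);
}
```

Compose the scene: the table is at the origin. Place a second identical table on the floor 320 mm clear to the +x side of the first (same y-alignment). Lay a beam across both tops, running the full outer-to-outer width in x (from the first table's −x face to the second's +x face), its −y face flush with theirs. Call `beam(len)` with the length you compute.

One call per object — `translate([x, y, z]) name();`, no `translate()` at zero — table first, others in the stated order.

table();
translate([1938, 0, 0]) table();
translate([0, 0, 749]) beam(3556);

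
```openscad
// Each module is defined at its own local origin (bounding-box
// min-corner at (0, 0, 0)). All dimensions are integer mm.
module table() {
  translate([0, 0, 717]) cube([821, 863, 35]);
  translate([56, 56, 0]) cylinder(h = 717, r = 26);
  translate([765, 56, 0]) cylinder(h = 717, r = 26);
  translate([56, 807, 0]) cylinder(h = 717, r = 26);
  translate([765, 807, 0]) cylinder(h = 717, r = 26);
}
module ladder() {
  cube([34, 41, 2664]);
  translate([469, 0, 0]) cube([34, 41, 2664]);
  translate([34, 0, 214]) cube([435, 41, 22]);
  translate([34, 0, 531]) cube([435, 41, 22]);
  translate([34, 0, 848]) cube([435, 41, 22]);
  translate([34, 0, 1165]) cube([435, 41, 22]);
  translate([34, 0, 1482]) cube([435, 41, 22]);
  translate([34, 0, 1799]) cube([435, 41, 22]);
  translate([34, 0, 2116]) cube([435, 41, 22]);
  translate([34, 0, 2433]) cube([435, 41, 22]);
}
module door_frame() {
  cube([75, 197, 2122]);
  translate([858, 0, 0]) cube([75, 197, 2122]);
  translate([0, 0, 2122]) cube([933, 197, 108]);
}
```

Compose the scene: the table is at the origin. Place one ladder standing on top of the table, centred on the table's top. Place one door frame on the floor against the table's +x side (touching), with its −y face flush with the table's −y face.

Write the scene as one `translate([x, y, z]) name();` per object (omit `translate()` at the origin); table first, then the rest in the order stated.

table();
translate([159, 411, 752]) ladder();
translate([821, 0, 0]) door_frame();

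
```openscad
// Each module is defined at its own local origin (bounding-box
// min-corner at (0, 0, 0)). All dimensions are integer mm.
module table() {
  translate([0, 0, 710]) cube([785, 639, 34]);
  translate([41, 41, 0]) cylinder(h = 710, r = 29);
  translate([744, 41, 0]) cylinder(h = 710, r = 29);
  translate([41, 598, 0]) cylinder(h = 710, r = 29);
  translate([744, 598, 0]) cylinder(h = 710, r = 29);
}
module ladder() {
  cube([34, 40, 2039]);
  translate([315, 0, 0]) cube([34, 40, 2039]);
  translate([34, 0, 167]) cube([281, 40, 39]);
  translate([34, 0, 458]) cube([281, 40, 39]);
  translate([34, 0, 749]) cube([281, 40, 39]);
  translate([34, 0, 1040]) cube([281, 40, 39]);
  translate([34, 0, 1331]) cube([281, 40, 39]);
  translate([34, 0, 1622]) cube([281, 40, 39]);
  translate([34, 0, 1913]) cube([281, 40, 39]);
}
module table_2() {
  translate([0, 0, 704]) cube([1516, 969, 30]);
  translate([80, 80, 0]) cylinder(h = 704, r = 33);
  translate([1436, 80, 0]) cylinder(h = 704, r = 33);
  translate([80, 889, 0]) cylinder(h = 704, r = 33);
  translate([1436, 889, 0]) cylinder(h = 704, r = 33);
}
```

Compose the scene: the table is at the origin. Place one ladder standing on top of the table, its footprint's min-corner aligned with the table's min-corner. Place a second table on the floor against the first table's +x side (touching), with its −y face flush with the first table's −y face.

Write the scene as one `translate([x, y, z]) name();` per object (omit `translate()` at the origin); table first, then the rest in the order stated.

table();
translate([0, 0, 744]) ladder();
translate([785, 0, 0]) table_2();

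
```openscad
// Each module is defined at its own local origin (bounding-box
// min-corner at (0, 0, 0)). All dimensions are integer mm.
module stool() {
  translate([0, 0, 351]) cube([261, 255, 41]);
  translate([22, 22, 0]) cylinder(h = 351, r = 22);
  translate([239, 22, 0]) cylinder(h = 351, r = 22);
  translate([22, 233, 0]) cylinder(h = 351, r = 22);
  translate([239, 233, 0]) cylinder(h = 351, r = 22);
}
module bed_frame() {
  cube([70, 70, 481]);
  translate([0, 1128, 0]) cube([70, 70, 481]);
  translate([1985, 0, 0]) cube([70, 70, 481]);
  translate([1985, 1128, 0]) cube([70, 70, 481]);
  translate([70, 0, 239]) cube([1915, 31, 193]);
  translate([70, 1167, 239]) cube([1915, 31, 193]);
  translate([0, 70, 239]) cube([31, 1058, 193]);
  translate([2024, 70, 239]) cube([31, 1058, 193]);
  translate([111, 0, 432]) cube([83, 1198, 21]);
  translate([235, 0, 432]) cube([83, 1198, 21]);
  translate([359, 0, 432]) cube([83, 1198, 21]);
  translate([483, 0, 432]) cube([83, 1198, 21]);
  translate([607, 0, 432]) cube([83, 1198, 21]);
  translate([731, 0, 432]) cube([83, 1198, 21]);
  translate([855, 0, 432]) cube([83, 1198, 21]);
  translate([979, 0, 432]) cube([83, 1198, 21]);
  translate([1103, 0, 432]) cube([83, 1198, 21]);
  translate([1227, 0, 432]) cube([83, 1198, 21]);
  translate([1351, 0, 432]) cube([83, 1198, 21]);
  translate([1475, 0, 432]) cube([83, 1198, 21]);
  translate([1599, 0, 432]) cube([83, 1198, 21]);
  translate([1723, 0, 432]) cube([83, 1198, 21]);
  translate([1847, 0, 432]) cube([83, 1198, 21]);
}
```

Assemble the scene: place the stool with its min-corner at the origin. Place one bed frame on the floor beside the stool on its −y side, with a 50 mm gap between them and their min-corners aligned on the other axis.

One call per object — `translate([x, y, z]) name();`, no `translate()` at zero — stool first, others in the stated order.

stool();
translate([0, -1248, 0]) bed_frame();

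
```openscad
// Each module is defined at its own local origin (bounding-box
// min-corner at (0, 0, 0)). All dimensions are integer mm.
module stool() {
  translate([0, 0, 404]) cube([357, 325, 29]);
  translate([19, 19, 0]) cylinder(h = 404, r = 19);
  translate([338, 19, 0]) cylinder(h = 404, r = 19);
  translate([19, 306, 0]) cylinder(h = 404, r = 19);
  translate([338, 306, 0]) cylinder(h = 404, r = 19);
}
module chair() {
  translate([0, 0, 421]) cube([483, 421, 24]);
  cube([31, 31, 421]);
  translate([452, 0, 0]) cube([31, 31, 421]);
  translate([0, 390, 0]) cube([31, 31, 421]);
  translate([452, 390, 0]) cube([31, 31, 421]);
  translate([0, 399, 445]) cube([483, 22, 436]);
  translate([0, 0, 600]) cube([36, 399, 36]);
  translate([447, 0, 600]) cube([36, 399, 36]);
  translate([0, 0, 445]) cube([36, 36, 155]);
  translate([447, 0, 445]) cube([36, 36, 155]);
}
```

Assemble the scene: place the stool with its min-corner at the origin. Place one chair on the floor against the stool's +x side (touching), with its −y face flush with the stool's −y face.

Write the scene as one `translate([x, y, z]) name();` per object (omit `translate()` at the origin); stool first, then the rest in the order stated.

stool();
translate([357, 0, 0]) chair();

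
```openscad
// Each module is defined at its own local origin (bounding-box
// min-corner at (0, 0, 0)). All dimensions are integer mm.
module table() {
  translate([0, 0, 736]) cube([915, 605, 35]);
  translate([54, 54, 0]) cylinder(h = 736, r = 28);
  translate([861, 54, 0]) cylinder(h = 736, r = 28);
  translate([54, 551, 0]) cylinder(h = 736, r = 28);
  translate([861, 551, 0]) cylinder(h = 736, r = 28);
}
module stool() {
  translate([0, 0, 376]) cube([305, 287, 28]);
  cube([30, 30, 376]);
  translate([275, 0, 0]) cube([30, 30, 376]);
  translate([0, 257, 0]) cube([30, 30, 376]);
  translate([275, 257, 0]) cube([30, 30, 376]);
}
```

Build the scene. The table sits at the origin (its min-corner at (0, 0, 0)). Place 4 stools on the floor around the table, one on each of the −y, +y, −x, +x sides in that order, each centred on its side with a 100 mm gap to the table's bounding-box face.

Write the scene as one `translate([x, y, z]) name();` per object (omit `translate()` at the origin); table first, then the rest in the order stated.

table();
translate([305, -387, 0]) stool();
translate([305, 705, 0]) stool();
translate([-405, 159, 0]) stool();
translate([1015, 159, 0]) stool();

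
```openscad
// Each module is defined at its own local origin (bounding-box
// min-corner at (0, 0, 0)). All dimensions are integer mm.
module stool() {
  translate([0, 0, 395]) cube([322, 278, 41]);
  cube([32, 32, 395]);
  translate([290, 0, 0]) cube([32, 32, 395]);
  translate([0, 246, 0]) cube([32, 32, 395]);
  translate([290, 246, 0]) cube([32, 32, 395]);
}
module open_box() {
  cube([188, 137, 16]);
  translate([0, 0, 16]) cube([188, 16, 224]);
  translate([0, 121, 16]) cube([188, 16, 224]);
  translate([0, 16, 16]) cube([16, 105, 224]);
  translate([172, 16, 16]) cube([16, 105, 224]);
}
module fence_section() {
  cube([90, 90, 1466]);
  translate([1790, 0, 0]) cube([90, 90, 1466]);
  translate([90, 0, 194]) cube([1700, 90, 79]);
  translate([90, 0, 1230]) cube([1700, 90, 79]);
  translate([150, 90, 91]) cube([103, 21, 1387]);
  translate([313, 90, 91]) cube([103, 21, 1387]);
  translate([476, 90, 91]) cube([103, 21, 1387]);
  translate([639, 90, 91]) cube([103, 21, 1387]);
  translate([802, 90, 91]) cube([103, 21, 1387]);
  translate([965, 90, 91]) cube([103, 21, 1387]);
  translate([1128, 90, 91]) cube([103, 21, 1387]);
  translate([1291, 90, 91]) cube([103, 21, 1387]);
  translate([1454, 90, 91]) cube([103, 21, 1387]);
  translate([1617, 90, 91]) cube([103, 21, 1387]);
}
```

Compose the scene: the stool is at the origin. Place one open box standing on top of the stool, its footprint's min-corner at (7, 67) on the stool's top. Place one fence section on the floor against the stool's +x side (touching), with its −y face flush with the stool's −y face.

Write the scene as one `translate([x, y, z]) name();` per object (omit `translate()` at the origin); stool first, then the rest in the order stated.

stool();
translate([7, 67, 436]) open_box();
translate([322, 0, 0]) fence_section();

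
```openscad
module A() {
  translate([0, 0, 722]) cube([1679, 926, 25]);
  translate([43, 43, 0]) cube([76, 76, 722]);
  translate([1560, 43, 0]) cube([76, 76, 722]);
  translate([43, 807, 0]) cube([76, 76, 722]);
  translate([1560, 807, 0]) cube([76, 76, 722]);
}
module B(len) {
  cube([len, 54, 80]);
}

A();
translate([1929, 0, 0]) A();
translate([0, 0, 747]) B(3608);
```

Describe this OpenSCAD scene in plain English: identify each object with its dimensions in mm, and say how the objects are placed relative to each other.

A is a rectangular dining table. The top is 1679×926×25 mm with its upper surface at z = 747 mm. It stands on four 76×76 mm square legs, each inset 43 mm from the nearest pair of top edges, running from the floor to the underside of the top.

B is a rectangular beam 3608 mm long (x), 54 mm deep (y), 80 mm thick (z).

The beam spans the tops of two tables placed 250 mm apart, resting at z = 747 mm.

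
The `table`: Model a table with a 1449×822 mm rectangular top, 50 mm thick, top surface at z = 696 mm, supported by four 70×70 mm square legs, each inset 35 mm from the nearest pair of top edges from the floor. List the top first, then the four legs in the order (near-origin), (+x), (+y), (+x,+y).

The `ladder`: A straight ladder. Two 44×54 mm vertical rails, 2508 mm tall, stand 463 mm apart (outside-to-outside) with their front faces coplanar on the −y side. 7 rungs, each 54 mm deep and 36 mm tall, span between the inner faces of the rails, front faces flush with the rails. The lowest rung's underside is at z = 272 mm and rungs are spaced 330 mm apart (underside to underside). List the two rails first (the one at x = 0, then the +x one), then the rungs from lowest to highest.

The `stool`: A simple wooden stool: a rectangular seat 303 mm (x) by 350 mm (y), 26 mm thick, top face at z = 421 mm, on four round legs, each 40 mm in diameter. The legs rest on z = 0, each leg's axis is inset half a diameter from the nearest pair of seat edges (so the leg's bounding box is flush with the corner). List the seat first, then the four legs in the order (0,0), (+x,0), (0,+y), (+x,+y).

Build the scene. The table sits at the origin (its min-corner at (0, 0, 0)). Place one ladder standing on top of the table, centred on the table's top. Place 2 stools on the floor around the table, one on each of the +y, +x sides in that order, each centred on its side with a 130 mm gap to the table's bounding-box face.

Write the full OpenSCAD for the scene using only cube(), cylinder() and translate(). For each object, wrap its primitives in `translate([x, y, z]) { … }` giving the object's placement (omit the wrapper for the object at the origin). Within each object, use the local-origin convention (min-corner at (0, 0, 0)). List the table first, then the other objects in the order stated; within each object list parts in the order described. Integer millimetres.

translate([0, 0, 646]) cube([1449, 822, 50]);
translate([35, 35, 0]) cube([70, 70, 646]);
translate([1344, 35, 0]) cube([70, 70, 646]);
translate([35, 717, 0]) cube([70, 70, 646]);
translate([1344, 717, 0]) cube([70, 70, 646]);
translate([493, 384, 696]) {
  cube([44, 54, 2508]);
  translate([419, 0, 0]) cube([44, 54, 2508]);
  translate([44, 0, 272]) cube([375, 54, 36]);
  translate([44, 0, 602]) cube([375, 54, 36]);
  translate([44, 0, 932]) cube([375, 54, 36]);
  translate([44, 0, 1262]) cube([375, 54, 36]);
  translate([44, 0, 1592]) cube([375, 54, 36]);
  translate([44, 0, 1922]) cube([375, 54, 36]);
  translate([44, 0, 2252]) cube([375, 54, 36]);
}
translate([573, 952, 0]) {
  translate([0, 0, 395]) cube([303, 350, 26]);
  translate([20, 20, 0]) cylinder(h = 395, r = 20);
  translate([283, 20, 0]) cylinder(h = 395, r = 20);
  translate([20, 330, 0]) cylinder(h = 395, r = 20);
  translate([283, 330, 0]) cylinder(h = 395, r = 20);
}
translate([1579, 236, 0]) {
  translate([0, 0, 395]) cube([303, 350, 26]);
  translate([20, 20, 0]) cylinder(h = 395, r = 20);
  translate([283, 20, 0]) cylinder(h = 395, r = 20);
  translate([20, 330, 0]) cylinder(h = 395, r = 20);
  translate([283, 330, 0]) cylinder(h = 395, r = 20);
}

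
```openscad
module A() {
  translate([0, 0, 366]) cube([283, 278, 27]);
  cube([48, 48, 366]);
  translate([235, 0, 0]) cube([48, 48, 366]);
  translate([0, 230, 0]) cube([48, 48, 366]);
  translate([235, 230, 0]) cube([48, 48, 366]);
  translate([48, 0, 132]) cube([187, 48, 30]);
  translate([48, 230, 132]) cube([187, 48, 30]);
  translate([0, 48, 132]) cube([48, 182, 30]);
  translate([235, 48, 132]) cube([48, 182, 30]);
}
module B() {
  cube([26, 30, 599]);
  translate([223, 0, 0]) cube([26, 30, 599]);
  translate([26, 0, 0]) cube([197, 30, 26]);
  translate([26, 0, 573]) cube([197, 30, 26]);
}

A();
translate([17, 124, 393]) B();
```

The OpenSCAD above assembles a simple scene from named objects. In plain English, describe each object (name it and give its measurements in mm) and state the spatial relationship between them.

A is a four-legged stool. The seat is a 283×278×27 mm slab whose top surface is at z = 393 mm; four square legs, each 48×48 mm in cross-section, run from the floor (z = 0) to the underside of the seat, each flush with a corner of the seat. Four stretchers, 48 mm wide and 30 mm tall, connect adjacent legs with their undersides at z = 132 mm, each running between the inner faces of the legs it joins and aligned with the legs' outer faces on the other axis.

B is a rectangular picture frame lying in the x–z plane (depth along y). The opening is 197 mm wide (x) by 547 mm tall (z), surrounded by a border 26 mm wide on all four sides. The frame is 30 mm deep and is made of two full-height vertical stiles with two horizontal rails fitted between them.

The picture frame is on top of the stool, centred.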